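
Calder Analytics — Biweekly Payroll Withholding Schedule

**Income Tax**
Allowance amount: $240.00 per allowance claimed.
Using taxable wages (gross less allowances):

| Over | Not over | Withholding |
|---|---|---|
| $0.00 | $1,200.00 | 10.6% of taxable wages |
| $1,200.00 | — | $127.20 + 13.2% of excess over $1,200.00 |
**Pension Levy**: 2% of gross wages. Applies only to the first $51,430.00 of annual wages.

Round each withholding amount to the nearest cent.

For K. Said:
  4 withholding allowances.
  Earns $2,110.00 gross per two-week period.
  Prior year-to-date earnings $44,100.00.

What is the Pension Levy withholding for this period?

Pension Levy: 2% × $2,110.00 = $42.20

$42.20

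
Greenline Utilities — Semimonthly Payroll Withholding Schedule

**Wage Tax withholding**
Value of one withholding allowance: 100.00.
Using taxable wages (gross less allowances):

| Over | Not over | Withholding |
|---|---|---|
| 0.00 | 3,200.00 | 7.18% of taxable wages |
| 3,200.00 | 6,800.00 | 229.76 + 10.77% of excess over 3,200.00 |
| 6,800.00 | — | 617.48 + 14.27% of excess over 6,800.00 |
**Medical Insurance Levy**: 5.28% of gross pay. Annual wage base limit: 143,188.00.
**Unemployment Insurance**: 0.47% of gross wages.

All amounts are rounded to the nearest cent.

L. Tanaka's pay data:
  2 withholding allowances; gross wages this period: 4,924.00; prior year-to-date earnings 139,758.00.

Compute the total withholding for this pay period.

Wage Tax: taxable = 4,924.00 − 2×100.00 = 4,724.00
  229.76 + 10.77% × (4,724.00 − 3,200.00) = 229.76 + 10.77% × 1,524.00 = 393.89
Medical Insurance Levy: cap 143,188.00 − YTD 139,758.00 = 3,430.00 subject; 5.28% × 3,430.00 = 181.10
Unemployment Insurance: 0.47% × 4,924.00 = 23.14
Total: 393.89 + 181.10 + 23.14 = 598.13

598.13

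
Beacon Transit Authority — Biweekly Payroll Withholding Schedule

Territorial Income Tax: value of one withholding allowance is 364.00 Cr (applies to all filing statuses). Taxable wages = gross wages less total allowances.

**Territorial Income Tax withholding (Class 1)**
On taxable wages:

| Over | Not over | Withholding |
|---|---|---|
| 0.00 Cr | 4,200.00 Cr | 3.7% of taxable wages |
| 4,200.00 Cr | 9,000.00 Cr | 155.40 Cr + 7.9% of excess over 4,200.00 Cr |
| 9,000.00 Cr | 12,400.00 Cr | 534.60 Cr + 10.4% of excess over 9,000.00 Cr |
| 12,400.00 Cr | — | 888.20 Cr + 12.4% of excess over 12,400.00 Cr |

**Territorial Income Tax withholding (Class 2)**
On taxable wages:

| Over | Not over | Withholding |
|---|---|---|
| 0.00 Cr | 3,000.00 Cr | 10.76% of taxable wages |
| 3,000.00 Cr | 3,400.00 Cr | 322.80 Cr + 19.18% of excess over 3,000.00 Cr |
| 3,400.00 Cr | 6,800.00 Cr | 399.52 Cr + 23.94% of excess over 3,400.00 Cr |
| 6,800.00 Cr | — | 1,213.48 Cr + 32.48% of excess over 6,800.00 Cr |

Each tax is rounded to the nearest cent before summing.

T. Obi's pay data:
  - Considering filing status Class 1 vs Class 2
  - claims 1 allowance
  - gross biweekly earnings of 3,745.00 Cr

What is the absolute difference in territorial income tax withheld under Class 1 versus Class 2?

270.78 Cr

Territorial Income Tax (Class 1): taxable = 3,745.00 Cr − 1×364.00 Cr = 3,381.00 Cr
  3.7% × 3,381.00 Cr = 125.10 Cr
Territorial Income Tax (Class 2): taxable = 3,745.00 Cr − 1×364.00 Cr = 3,381.00 Cr
  322.80 Cr + 19.18% × (3,381.00 Cr − 3,000.00 Cr) = 322.80 Cr + 19.18% × 381.00 Cr = 395.88 Cr
Difference: |125.10 Cr − 395.88 Cr| = 270.78 Cr (higher under Class 2)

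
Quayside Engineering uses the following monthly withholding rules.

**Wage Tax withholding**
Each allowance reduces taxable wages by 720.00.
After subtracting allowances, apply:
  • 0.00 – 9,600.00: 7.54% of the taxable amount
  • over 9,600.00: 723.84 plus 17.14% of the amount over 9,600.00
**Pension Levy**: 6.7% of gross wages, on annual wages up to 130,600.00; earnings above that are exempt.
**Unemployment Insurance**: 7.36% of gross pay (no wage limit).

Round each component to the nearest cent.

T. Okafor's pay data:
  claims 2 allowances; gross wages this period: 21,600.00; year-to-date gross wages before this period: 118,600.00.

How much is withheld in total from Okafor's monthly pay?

4,927.58

Wage Tax: taxable = 21,600.00 − 2×720.00 = 20,160.00
  723.84 + 17.14% × (20,160.00 − 9,600.00) = 723.84 + 17.14% × 10,560.00 = 2,533.82
Pension Levy: cap 130,600.00 − YTD 118,600.00 = 12,000.00 subject; 6.7% × 12,000.00 = 804.00
Unemployment Insurance: 7.36% × 21,600.00 = 1,589.76
Total: 2,533.82 + 804.00 + 1,589.76 = 4,927.58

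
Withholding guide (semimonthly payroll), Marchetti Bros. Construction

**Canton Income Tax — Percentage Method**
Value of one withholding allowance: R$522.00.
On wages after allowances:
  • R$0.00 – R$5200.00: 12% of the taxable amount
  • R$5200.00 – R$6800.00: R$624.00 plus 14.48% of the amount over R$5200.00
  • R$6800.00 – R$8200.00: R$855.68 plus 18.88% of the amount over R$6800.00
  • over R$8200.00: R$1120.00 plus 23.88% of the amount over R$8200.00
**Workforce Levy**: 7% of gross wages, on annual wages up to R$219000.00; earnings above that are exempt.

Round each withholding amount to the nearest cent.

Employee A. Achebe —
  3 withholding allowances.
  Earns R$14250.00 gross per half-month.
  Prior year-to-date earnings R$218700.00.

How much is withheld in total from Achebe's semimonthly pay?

R$2211.78

Canton Income Tax: taxable = R$14250.00 − 3×R$522.00 = R$12684.00
  R$1120.00 + 23.88% × (R$12684.00 − R$8200.00) = R$1120.00 + 23.88% × R$4484.00 = R$2190.78
Workforce Levy: cap R$219000.00 − YTD R$218700.00 = R$300.00 subject; 7% × R$300.00 = R$21.00
Total: R$2190.78 + R$21.00 = R$2211.78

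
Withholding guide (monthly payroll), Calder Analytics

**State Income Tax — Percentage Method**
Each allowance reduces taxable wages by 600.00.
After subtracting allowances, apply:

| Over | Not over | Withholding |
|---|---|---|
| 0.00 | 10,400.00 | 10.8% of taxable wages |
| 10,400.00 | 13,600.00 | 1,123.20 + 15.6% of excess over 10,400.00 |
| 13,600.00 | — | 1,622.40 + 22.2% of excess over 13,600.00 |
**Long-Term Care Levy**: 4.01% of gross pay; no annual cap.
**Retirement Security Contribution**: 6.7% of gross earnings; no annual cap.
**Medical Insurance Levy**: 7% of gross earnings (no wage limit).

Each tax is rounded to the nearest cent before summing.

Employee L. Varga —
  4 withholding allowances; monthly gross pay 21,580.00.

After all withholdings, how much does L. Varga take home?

14,897.02

State Income Tax: taxable = 21,580.00 − 4×600.00 = 19,180.00
  1,622.40 + 22.2% × (19,180.00 − 13,600.00) = 1,622.40 + 22.2% × 5,580.00 = 2,861.16
Long-Term Care Levy: 4.01% × 21,580.00 = 865.36
Retirement Security Contribution: 6.7% × 21,580.00 = 1,445.86
Medical Insurance Levy: 7% × 21,580.00 = 1,510.60
Total withheld: 2,861.16 + 865.36 + 1,445.86 + 1,510.60 = 6,682.98
Net pay: 21,580.00 − 6,682.98 = 14,897.02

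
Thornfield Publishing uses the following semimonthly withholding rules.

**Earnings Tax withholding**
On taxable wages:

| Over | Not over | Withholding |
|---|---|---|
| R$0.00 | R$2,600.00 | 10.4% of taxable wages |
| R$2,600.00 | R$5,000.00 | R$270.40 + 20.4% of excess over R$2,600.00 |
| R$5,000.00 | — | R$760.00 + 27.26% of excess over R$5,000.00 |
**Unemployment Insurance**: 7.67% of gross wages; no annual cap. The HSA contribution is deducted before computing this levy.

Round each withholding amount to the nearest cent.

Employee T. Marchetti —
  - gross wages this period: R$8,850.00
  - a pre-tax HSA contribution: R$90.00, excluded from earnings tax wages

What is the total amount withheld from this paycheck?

Earnings Tax: taxable = R$8,850.00 − R$90.00 = R$8,760.00
  R$760.00 + 27.26% × (R$8,760.00 − R$5,000.00) = R$760.00 + 27.26% × R$3,760.00 = R$1,784.98
Unemployment Insurance: 7.67% × R$8,760.00 = R$671.89
Total: R$1,784.98 + R$671.89 = R$2,456.87

R$2,456.87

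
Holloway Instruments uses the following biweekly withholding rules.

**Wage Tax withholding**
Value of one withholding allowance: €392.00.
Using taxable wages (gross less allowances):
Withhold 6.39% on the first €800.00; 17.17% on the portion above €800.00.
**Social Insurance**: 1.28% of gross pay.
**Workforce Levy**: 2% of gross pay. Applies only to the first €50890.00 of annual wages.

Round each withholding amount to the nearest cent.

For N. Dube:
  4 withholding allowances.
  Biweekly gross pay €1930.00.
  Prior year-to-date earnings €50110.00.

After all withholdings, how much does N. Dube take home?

Wage Tax: taxable = €1930.00 − 4×€392.00 = €362.00
  6.39% × €362.00 = €23.13
Social Insurance: 1.28% × €1930.00 = €24.70
Workforce Levy: cap €50890.00 − YTD €50110.00 = €780.00 subject; 2% × €780.00 = €15.60
Total withheld: €23.13 + €24.70 + €15.60 = €63.43
Net pay: €1930.00 − €63.43 = €1866.57

€1866.57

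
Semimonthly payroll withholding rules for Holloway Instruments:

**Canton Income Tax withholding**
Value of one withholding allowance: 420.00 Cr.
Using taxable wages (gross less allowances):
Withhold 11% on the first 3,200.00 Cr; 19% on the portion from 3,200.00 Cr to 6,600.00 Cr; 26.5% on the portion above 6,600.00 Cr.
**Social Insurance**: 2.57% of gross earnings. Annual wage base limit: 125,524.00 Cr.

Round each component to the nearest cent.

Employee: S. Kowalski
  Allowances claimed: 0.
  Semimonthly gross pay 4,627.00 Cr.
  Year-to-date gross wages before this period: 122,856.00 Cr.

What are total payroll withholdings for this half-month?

Canton Income Tax: taxable = 4,627.00 Cr
  352.00 Cr + 19% × (4,627.00 Cr − 3,200.00 Cr) = 352.00 Cr + 19% × 1,427.00 Cr = 623.13 Cr
Social Insurance: cap 125,524.00 Cr − YTD 122,856.00 Cr = 2,668.00 Cr subject; 2.57% × 2,668.00 Cr = 68.57 Cr
Total: 623.13 Cr + 68.57 Cr = 691.70 Cr

691.70 Cr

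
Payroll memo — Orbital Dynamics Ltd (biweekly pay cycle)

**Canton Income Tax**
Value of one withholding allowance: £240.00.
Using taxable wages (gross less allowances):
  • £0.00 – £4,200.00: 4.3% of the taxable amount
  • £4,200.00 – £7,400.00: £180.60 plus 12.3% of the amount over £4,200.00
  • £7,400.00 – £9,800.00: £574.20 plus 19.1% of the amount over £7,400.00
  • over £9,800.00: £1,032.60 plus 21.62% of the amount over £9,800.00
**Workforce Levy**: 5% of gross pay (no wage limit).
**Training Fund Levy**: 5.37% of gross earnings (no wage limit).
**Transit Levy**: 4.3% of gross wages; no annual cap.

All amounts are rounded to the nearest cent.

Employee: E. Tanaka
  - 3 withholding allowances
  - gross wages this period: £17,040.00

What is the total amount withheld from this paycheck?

£4,941.99

Canton Income Tax: taxable = £17,040.00 − 3×£240.00 = £16,320.00
  £1,032.60 + 21.62% × (£16,320.00 − £9,800.00) = £1,032.60 + 21.62% × £6,520.00 = £2,442.22
Workforce Levy: 5% × £17,040.00 = £852.00
Training Fund Levy: 5.37% × £17,040.00 = £915.05
Transit Levy: 4.3% × £17,040.00 = £732.72
Total: £2,442.22 + £852.00 + £915.05 + £732.72 = £4,941.99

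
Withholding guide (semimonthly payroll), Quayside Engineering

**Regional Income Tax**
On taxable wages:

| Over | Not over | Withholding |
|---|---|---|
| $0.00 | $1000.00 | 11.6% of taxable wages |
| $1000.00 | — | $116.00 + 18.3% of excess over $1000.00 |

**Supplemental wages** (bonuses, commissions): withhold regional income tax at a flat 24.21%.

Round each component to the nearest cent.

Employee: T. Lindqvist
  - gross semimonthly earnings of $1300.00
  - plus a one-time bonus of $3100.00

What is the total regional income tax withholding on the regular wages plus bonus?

$921.41

Regional Income Tax: taxable = $1300.00
  $116.00 + 18.3% × ($1300.00 − $1000.00) = $116.00 + 18.3% × $300.00 = $170.90
Supplemental (24.21% flat on bonus): 24.21% × $3100.00 = $750.51
Total regional income tax: $170.90 + $750.51 = $921.41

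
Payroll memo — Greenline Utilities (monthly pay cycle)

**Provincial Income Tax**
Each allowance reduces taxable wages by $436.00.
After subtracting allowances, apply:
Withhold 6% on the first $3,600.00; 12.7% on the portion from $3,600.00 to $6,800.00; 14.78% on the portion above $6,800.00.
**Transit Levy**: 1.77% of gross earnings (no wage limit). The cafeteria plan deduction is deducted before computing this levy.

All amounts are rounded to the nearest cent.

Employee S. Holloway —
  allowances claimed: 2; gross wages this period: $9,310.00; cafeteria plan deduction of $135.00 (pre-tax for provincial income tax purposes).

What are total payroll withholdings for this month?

Provincial Income Tax: taxable = $9,310.00 − $135.00 − 2×$436.00 = $8,303.00
  $622.40 + 14.78% × ($8,303.00 − $6,800.00) = $622.40 + 14.78% × $1,503.00 = $844.54
Transit Levy: 1.77% × $9,175.00 = $162.40
Total: $844.54 + $162.40 = $1,006.94

$1,006.94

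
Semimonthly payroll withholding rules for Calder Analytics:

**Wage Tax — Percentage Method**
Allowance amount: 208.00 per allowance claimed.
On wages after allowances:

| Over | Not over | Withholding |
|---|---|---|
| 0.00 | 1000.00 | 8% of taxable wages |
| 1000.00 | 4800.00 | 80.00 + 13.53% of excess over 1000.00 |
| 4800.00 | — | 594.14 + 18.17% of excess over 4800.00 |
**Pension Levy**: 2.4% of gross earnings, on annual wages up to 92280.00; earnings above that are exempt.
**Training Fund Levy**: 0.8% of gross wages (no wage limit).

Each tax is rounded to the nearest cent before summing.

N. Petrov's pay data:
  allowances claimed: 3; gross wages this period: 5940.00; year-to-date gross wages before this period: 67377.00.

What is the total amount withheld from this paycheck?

Wage Tax: taxable = 5940.00 − 3×208.00 = 5316.00
  594.14 + 18.17% × (5316.00 − 4800.00) = 594.14 + 18.17% × 516.00 = 687.90
Pension Levy: 2.4% × 5940.00 = 142.56
Training Fund Levy: 0.8% × 5940.00 = 47.52
Total: 687.90 + 142.56 + 47.52 = 877.98

877.98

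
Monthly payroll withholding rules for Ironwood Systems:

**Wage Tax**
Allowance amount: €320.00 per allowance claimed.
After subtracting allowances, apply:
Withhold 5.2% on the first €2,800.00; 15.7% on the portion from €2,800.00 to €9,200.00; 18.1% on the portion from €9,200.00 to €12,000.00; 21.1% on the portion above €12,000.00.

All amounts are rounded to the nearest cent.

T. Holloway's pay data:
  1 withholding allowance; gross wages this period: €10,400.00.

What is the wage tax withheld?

€1,309.68

Wage Tax: taxable = €10,400.00 − 1×€320.00 = €10,080.00
  €1,150.40 + 18.1% × (€10,080.00 − €9,200.00) = €1,150.40 + 18.1% × €880.00 = €1,309.68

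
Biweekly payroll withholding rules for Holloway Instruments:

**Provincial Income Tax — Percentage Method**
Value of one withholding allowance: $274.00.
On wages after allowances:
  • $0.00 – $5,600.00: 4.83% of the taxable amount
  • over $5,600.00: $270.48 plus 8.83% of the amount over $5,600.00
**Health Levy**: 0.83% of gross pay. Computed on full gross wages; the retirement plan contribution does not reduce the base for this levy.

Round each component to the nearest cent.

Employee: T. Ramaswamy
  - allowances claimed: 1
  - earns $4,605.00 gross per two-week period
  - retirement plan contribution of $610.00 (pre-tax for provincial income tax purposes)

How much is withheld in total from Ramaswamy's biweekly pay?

Provincial Income Tax: taxable = $4,605.00 − $610.00 − 1×$274.00 = $3,721.00
  4.83% × $3,721.00 = $179.72
Health Levy: 0.83% × $4,605.00 = $38.22
Total: $179.72 + $38.22 = $217.94

$217.94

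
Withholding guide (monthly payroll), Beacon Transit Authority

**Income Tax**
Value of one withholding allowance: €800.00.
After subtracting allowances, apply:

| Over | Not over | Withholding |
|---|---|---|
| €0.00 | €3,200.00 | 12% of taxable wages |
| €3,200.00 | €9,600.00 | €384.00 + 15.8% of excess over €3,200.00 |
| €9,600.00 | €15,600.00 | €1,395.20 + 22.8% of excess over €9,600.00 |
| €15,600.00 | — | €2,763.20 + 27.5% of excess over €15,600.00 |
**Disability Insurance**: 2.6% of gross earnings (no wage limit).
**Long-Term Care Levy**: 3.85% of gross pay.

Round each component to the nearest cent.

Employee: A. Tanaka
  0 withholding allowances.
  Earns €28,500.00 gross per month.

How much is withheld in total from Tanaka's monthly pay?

Income Tax: taxable = €28,500.00
  €2,763.20 + 27.5% × (€28,500.00 − €15,600.00) = €2,763.20 + 27.5% × €12,900.00 = €6,310.70
Disability Insurance: 2.6% × €28,500.00 = €741.00
Long-Term Care Levy: 3.85% × €28,500.00 = €1,097.25
Total: €6,310.70 + €741.00 + €1,097.25 = €8,148.95

€8,148.95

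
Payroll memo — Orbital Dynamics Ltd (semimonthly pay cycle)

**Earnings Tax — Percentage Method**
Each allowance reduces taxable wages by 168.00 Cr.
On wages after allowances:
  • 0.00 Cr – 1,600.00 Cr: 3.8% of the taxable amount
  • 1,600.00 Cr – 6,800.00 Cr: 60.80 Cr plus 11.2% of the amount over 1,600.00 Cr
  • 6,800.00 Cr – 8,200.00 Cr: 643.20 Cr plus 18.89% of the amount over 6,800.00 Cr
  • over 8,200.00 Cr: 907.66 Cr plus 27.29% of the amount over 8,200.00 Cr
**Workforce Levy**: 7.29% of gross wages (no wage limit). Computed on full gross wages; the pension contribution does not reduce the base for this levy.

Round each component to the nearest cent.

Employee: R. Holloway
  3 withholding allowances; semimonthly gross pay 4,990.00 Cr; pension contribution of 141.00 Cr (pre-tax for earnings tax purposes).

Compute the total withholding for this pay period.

Earnings Tax: taxable = 4,990.00 Cr − 141.00 Cr − 3×168.00 Cr = 4,345.00 Cr
  60.80 Cr + 11.2% × (4,345.00 Cr − 1,600.00 Cr) = 60.80 Cr + 11.2% × 2,745.00 Cr = 368.24 Cr
Workforce Levy: 7.29% × 4,990.00 Cr = 363.77 Cr
Total: 368.24 Cr + 363.77 Cr = 732.01 Cr

732.01 Cr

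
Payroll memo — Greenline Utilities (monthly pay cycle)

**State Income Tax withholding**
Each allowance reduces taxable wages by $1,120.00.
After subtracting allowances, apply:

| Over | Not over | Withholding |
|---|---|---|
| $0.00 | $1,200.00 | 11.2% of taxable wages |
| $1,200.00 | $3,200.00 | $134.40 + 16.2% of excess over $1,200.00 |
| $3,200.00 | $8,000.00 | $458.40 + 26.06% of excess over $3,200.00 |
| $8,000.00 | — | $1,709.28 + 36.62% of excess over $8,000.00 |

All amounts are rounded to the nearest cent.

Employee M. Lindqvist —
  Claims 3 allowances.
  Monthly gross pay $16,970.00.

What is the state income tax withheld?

$3,763.66

State Income Tax: taxable = $16,970.00 − 3×$1,120.00 = $13,610.00
  $1,709.28 + 36.62% × ($13,610.00 − $8,000.00) = $1,709.28 + 36.62% × $5,610.00 = $3,763.66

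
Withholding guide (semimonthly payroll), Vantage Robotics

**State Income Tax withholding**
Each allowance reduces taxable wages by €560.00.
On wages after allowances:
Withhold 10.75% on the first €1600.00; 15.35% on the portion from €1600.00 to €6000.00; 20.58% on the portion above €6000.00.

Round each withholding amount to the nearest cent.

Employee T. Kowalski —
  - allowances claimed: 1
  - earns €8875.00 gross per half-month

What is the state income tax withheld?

€1323.83

State Income Tax: taxable = €8875.00 − 1×€560.00 = €8315.00
  €847.40 + 20.58% × (€8315.00 − €6000.00) = €847.40 + 20.58% × €2315.00 = €1323.83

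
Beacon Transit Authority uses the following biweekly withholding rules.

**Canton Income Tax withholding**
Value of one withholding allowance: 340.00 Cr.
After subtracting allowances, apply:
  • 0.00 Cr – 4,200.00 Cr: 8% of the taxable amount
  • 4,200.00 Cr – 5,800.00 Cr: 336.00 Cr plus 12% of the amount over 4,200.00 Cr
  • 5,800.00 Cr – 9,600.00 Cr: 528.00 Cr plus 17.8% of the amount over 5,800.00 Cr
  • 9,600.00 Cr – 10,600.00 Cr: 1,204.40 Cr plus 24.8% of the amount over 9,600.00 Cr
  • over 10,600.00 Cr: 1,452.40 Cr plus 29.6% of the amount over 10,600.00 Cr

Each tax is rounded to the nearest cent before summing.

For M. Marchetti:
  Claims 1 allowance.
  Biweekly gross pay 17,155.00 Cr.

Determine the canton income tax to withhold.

Canton Income Tax: taxable = 17,155.00 Cr − 1×340.00 Cr = 16,815.00 Cr
  1,452.40 Cr + 29.6% × (16,815.00 Cr − 10,600.00 Cr) = 1,452.40 Cr + 29.6% × 6,215.00 Cr = 3,292.04 Cr

3,292.04 Cr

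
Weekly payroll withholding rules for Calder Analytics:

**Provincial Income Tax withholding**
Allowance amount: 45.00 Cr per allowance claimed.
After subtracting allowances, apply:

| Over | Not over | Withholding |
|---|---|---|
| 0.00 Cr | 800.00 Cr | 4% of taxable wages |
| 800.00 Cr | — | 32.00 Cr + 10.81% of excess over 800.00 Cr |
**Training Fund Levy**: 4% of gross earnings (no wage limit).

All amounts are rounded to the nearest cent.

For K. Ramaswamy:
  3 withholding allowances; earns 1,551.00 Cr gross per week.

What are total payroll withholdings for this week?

Provincial Income Tax: taxable = 1,551.00 Cr − 3×45.00 Cr = 1,416.00 Cr
  32.00 Cr + 10.81% × (1,416.00 Cr − 800.00 Cr) = 32.00 Cr + 10.81% × 616.00 Cr = 98.59 Cr
Training Fund Levy: 4% × 1,551.00 Cr = 62.04 Cr
Total: 98.59 Cr + 62.04 Cr = 160.63 Cr

160.63 Cr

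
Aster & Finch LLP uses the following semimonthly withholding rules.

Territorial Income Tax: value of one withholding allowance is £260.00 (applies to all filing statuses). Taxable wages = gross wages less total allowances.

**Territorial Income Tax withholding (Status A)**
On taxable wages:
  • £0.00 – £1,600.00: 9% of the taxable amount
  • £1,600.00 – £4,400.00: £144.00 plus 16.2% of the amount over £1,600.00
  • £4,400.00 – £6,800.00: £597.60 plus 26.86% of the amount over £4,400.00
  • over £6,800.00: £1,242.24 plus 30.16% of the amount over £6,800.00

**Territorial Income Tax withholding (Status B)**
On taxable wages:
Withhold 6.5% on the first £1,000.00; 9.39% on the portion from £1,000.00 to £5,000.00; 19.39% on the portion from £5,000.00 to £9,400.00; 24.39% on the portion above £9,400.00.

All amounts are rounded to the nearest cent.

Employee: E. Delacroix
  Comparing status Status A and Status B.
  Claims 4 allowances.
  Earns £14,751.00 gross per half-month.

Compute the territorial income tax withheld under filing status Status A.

£3,326.60

Territorial Income Tax (Status A): taxable = £14,751.00 − 4×£260.00 = £13,711.00
  £1,242.24 + 30.16% × (£13,711.00 − £6,800.00) = £1,242.24 + 30.16% × £6,911.00 = £3,326.60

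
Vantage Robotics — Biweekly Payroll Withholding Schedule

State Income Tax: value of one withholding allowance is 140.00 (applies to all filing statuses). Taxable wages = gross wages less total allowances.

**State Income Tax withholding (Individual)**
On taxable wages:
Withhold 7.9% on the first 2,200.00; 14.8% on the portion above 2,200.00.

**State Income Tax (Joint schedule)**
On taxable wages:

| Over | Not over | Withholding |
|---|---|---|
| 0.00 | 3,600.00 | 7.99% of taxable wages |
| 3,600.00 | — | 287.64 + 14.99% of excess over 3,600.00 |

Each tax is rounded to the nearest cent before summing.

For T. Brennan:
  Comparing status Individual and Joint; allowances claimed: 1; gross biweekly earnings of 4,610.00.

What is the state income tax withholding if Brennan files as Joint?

418.05

State Income Tax (Joint): taxable = 4,610.00 − 1×140.00 = 4,470.00
  287.64 + 14.99% × (4,470.00 − 3,600.00) = 287.64 + 14.99% × 870.00 = 418.05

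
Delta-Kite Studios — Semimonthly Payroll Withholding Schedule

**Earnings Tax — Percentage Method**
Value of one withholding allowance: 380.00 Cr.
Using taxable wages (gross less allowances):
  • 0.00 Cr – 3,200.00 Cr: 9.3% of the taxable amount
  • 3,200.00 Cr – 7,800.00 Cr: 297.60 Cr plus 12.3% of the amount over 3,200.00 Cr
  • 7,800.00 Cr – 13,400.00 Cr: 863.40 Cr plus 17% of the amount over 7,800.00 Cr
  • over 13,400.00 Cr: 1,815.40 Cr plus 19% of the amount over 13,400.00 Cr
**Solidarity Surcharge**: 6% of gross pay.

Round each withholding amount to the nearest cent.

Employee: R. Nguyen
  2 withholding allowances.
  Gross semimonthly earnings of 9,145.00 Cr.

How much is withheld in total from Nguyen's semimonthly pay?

1,511.55 Cr

Earnings Tax: taxable = 9,145.00 Cr − 2×380.00 Cr = 8,385.00 Cr
  863.40 Cr + 17% × (8,385.00 Cr − 7,800.00 Cr) = 863.40 Cr + 17% × 585.00 Cr = 962.85 Cr
Solidarity Surcharge: 6% × 9,145.00 Cr = 548.70 Cr
Total: 962.85 Cr + 548.70 Cr = 1,511.55 Cr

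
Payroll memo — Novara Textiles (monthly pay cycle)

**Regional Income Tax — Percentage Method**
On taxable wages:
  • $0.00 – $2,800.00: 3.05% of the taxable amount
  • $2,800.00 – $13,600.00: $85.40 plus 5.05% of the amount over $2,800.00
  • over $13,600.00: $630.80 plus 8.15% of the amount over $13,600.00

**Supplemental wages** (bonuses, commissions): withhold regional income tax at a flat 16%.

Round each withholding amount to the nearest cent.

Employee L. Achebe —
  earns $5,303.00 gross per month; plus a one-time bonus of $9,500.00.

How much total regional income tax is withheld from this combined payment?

Regional Income Tax: taxable = $5,303.00
  $85.40 + 5.05% × ($5,303.00 − $2,800.00) = $85.40 + 5.05% × $2,503.00 = $211.80
Supplemental (16% flat on bonus): 16% × $9,500.00 = $1,520.00
Total regional income tax: $211.80 + $1,520.00 = $1,731.80

$1,731.80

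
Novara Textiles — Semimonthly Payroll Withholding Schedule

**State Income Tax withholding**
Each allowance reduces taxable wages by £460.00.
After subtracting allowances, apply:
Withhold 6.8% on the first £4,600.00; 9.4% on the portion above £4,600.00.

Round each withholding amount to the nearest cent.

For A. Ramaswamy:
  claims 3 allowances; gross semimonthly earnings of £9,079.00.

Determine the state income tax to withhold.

State Income Tax: taxable = £9,079.00 − 3×£460.00 = £7,699.00
  £312.80 + 9.4% × (£7,699.00 − £4,600.00) = £312.80 + 9.4% × £3,099.00 = £604.11

£604.11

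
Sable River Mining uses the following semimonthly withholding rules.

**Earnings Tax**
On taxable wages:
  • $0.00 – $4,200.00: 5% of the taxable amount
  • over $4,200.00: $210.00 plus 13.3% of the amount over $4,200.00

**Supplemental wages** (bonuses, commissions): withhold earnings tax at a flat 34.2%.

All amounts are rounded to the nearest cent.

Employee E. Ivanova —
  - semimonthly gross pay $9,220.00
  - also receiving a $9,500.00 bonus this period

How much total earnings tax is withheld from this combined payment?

Earnings Tax: taxable = $9,220.00
  $210.00 + 13.3% × ($9,220.00 − $4,200.00) = $210.00 + 13.3% × $5,020.00 = $877.66
Supplemental (34.2% flat on bonus): 34.2% × $9,500.00 = $3,249.00
Total earnings tax: $877.66 + $3,249.00 = $4,126.66

$4,126.66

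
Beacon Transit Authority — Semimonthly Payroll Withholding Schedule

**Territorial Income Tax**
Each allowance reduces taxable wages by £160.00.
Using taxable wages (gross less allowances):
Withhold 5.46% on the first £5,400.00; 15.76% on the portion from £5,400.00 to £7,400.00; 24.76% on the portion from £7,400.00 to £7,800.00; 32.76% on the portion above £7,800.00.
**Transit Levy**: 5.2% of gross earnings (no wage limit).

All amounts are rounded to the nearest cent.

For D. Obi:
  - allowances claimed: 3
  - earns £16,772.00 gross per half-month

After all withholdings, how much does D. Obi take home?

£12,408.80

Territorial Income Tax: taxable = £16,772.00 − 3×£160.00 = £16,292.00
  £709.08 + 32.76% × (£16,292.00 − £7,800.00) = £709.08 + 32.76% × £8,492.00 = £3,491.06
Transit Levy: 5.2% × £16,772.00 = £872.14
Total withheld: £3,491.06 + £872.14 = £4,363.20
Net pay: £16,772.00 − £4,363.20 = £12,408.80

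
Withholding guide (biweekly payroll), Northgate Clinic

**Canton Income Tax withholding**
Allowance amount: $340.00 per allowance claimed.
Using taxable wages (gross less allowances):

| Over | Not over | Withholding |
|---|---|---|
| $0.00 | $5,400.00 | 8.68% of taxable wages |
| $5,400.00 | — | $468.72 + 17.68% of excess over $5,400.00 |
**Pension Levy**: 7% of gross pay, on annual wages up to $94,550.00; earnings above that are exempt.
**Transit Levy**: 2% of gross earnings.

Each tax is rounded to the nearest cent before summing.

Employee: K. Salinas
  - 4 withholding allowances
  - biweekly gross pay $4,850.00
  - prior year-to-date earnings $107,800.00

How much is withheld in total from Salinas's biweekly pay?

Canton Income Tax: taxable = $4,850.00 − 4×$340.00 = $3,490.00
  8.68% × $3,490.00 = $302.93
Pension Levy: YTD $107,800.00 ≥ cap $94,550.00 → $0.00
Transit Levy: 2% × $4,850.00 = $97.00
Total: $302.93 + $0.00 + $97.00 = $399.93

$399.93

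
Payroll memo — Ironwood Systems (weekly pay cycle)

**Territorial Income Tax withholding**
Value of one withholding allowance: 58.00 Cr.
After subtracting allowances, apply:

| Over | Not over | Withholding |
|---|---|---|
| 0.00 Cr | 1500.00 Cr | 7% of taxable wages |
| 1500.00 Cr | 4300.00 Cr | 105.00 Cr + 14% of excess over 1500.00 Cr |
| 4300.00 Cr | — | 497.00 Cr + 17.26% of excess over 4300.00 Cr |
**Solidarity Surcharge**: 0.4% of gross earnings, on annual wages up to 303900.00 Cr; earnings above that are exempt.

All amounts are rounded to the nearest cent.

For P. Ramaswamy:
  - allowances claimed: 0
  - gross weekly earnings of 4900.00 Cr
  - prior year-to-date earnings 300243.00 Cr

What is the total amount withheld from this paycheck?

615.19 Cr

Territorial Income Tax: taxable = 4900.00 Cr
  497.00 Cr + 17.26% × (4900.00 Cr − 4300.00 Cr) = 497.00 Cr + 17.26% × 600.00 Cr = 600.56 Cr
Solidarity Surcharge: cap 303900.00 Cr − YTD 300243.00 Cr = 3657.00 Cr subject; 0.4% × 3657.00 Cr = 14.63 Cr
Total: 600.56 Cr + 14.63 Cr = 615.19 Cr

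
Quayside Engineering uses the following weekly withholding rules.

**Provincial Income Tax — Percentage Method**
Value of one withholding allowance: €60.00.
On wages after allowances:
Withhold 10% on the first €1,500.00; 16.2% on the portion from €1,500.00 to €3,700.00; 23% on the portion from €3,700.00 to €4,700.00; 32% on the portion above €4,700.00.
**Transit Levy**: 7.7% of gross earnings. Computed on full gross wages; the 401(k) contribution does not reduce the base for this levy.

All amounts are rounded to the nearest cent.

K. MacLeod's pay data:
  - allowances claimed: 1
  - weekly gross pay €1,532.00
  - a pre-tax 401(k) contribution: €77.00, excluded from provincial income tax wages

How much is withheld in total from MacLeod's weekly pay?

€257.46

Provincial Income Tax: taxable = €1,532.00 − €77.00 − 1×€60.00 = €1,395.00
  10% × €1,395.00 = €139.50
Transit Levy: 7.7% × €1,532.00 = €117.96
Total: €139.50 + €117.96 = €257.46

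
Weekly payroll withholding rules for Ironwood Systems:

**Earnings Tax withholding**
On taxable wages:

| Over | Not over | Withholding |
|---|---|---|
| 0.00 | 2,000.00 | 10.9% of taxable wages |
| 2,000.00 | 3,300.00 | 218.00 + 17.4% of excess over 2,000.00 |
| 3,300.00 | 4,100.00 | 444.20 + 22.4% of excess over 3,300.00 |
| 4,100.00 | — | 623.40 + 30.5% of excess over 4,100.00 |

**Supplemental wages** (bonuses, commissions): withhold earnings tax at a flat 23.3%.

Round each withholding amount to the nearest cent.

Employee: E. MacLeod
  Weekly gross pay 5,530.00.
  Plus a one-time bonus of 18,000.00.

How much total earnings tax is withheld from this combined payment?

Earnings Tax: taxable = 5,530.00
  623.40 + 30.5% × (5,530.00 − 4,100.00) = 623.40 + 30.5% × 1,430.00 = 1,059.55
Supplemental (23.3% flat on bonus): 23.3% × 18,000.00 = 4,194.00
Total earnings tax: 1,059.55 + 4,194.00 = 5,253.55

5,253.55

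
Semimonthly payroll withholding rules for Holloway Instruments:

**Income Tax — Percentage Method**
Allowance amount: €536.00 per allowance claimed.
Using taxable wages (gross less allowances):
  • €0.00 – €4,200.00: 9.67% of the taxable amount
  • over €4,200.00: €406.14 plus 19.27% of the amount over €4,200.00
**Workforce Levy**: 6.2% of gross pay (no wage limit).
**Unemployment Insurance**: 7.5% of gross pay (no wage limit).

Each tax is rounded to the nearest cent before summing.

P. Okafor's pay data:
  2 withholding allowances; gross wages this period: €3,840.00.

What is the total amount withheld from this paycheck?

€793.75

Income Tax: taxable = €3,840.00 − 2×€536.00 = €2,768.00
  9.67% × €2,768.00 = €267.67
Workforce Levy: 6.2% × €3,840.00 = €238.08
Unemployment Insurance: 7.5% × €3,840.00 = €288.00
Total: €267.67 + €238.08 + €288.00 = €793.75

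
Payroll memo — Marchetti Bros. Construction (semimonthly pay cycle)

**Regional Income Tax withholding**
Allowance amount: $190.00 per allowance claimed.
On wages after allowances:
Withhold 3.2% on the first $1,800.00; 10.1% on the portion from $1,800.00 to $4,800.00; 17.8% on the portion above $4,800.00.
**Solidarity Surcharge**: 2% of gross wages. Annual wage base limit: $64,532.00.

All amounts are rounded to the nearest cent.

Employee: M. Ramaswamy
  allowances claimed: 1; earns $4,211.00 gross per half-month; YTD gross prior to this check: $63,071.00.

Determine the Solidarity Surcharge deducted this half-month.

$29.22

Solidarity Surcharge: cap $64,532.00 − YTD $63,071.00 = $1,461.00 subject; 2% × $1,461.00 = $29.22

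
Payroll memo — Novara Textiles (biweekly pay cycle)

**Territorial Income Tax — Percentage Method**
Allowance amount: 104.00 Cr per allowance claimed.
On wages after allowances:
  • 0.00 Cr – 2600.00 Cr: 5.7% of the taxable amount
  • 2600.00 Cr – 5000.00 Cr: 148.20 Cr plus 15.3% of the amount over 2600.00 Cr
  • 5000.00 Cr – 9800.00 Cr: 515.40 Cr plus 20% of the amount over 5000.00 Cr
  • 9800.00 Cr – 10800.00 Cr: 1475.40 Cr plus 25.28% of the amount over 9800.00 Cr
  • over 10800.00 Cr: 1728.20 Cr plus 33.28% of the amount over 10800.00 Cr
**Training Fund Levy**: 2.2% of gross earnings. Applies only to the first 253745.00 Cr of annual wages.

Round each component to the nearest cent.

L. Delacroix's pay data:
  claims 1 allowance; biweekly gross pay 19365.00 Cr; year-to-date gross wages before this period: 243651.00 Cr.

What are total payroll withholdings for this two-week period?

Territorial Income Tax: taxable = 19365.00 Cr − 1×104.00 Cr = 19261.00 Cr
  1728.20 Cr + 33.28% × (19261.00 Cr − 10800.00 Cr) = 1728.20 Cr + 33.28% × 8461.00 Cr = 4544.02 Cr
Training Fund Levy: cap 253745.00 Cr − YTD 243651.00 Cr = 10094.00 Cr subject; 2.2% × 10094.00 Cr = 222.07 Cr
Total: 4544.02 Cr + 222.07 Cr = 4766.09 Cr

4766.09 Cr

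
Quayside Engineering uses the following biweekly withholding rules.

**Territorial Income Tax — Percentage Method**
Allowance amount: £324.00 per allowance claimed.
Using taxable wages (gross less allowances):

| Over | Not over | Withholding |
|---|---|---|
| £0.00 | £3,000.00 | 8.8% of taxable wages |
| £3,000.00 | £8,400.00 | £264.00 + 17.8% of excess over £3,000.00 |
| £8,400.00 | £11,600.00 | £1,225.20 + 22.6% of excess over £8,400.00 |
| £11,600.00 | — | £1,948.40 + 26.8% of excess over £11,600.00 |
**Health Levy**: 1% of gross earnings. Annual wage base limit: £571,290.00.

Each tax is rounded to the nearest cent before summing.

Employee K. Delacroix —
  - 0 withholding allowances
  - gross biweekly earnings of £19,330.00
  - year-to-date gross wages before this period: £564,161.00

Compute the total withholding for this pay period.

Territorial Income Tax: taxable = £19,330.00
  £1,948.40 + 26.8% × (£19,330.00 − £11,600.00) = £1,948.40 + 26.8% × £7,730.00 = £4,020.04
Health Levy: cap £571,290.00 − YTD £564,161.00 = £7,129.00 subject; 1% × £7,129.00 = £71.29
Total: £4,020.04 + £71.29 = £4,091.33

£4,091.33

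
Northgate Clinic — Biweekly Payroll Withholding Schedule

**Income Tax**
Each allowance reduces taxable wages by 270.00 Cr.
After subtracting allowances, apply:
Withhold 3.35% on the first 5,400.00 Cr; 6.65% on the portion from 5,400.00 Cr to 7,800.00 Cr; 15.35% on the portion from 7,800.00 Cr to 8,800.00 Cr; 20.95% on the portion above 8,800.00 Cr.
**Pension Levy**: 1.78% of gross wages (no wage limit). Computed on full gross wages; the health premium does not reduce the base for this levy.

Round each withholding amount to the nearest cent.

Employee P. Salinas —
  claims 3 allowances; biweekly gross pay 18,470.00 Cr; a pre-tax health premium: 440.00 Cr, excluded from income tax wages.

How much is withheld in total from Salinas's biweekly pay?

2,586.76 Cr

Income Tax: taxable = 18,470.00 Cr − 440.00 Cr − 3×270.00 Cr = 17,220.00 Cr
  494.00 Cr + 20.95% × (17,220.00 Cr − 8,800.00 Cr) = 494.00 Cr + 20.95% × 8,420.00 Cr = 2,257.99 Cr
Pension Levy: 1.78% × 18,470.00 Cr = 328.77 Cr
Total: 2,257.99 Cr + 328.77 Cr = 2,586.76 Cr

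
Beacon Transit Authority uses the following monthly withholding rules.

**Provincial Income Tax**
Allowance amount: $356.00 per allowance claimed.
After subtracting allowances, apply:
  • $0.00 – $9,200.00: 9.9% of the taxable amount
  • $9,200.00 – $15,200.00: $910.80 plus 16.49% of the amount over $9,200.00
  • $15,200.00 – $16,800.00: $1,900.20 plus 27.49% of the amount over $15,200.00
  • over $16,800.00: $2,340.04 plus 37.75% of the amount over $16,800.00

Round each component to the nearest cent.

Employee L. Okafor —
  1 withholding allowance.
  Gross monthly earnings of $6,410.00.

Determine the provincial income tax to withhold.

$599.35

Provincial Income Tax: taxable = $6,410.00 − 1×$356.00 = $6,054.00
  9.9% × $6,054.00 = $599.35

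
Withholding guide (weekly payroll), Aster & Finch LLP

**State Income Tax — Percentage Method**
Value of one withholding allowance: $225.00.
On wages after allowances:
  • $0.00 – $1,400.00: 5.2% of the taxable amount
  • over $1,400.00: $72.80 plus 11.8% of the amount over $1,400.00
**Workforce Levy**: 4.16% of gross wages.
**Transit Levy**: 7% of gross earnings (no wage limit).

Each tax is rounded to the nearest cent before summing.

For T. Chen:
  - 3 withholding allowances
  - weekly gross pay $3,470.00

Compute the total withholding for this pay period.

State Income Tax: taxable = $3,470.00 − 3×$225.00 = $2,795.00
  $72.80 + 11.8% × ($2,795.00 − $1,400.00) = $72.80 + 11.8% × $1,395.00 = $237.41
Workforce Levy: 4.16% × $3,470.00 = $144.35
Transit Levy: 7% × $3,470.00 = $242.90
Total: $237.41 + $144.35 + $242.90 = $624.66

$624.66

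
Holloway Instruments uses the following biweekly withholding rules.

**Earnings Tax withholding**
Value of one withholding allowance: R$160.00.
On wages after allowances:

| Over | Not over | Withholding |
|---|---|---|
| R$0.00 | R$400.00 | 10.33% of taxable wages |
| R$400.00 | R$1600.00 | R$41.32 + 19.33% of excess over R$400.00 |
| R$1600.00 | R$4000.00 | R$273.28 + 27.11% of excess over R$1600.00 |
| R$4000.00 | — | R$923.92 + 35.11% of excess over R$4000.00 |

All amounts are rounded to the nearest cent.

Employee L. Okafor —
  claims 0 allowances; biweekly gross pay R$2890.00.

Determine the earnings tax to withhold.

Earnings Tax: taxable = R$2890.00
  R$273.28 + 27.11% × (R$2890.00 − R$1600.00) = R$273.28 + 27.11% × R$1290.00 = R$623.00

R$623.00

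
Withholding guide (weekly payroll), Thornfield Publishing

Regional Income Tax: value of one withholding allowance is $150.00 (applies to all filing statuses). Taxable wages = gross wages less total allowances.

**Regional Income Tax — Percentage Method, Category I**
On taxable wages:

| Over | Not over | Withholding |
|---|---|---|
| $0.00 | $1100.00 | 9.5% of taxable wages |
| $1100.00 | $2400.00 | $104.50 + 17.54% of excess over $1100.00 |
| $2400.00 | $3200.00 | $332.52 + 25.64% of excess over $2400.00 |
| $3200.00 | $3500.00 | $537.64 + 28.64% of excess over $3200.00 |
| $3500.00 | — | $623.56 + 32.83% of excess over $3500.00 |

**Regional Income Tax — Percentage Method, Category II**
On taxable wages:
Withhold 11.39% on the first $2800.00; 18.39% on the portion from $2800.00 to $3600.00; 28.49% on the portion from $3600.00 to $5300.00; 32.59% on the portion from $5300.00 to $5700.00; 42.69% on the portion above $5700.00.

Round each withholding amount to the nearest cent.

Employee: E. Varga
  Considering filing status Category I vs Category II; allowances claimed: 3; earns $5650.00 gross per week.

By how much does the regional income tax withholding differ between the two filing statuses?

$259.79

Regional Income Tax (Category I): taxable = $5650.00 − 3×$150.00 = $5200.00
  $623.56 + 32.83% × ($5200.00 − $3500.00) = $623.56 + 32.83% × $1700.00 = $1181.67
Regional Income Tax (Category II): taxable = $5650.00 − 3×$150.00 = $5200.00
  $466.04 + 28.49% × ($5200.00 − $3600.00) = $466.04 + 28.49% × $1600.00 = $921.88
Difference: |$1181.67 − $921.88| = $259.79 (higher under Category I)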